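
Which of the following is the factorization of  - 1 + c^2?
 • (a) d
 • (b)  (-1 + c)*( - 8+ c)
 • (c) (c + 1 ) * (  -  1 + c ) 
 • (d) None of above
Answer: c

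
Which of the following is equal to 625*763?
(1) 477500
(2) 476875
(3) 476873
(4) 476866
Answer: 2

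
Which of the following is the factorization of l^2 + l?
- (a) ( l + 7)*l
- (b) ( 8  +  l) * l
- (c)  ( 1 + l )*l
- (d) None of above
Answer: c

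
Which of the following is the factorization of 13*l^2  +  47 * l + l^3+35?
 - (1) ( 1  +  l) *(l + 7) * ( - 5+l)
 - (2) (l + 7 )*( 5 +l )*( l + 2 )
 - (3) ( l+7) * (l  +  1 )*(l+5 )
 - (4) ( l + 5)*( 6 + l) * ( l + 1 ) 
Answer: 3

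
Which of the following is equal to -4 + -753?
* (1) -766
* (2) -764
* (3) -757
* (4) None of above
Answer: 3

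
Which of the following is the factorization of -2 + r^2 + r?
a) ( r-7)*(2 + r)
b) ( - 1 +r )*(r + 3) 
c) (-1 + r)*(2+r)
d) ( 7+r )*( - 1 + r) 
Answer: c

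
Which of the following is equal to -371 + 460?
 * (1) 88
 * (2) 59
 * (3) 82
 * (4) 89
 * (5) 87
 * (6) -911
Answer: 4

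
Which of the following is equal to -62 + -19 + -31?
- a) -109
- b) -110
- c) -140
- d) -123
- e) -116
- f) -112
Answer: f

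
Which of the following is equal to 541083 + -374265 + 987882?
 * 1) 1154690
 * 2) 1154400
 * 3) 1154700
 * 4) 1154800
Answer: 3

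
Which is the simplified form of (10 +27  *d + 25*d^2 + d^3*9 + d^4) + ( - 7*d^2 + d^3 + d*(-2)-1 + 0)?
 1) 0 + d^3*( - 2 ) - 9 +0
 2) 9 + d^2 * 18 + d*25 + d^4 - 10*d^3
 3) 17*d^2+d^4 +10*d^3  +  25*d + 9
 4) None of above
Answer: 4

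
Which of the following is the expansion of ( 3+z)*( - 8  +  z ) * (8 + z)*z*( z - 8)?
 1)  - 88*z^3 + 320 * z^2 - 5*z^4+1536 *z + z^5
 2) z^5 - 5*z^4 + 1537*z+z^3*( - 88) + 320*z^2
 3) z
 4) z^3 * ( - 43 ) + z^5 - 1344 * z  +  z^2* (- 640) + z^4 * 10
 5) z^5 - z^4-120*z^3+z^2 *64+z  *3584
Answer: 1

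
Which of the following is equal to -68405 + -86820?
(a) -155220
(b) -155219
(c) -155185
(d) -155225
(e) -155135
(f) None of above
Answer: d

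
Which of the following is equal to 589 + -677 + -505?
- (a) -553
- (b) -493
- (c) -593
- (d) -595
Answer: c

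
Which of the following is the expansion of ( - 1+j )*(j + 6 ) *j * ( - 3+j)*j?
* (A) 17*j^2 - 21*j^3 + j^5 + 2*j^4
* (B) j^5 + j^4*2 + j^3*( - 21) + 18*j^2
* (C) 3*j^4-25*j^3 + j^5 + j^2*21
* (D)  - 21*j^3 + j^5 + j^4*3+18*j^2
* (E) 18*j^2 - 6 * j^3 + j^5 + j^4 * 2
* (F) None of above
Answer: B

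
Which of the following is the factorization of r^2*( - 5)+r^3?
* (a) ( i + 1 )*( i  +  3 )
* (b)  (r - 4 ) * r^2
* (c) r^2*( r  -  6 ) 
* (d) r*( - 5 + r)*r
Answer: d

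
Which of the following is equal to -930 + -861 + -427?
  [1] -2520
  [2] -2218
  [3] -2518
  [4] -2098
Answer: 2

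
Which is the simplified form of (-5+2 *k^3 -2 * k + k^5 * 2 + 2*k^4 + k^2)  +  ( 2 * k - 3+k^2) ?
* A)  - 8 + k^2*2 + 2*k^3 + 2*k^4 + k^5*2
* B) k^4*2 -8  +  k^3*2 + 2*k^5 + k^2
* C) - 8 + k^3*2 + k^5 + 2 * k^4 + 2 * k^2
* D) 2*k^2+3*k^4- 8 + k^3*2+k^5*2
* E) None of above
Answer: A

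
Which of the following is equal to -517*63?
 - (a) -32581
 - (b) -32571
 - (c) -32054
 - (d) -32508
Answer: b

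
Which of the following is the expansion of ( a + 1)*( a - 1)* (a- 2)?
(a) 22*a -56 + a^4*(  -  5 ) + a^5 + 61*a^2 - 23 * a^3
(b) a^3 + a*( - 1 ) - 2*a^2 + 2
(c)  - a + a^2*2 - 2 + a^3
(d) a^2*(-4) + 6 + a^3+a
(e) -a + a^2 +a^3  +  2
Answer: b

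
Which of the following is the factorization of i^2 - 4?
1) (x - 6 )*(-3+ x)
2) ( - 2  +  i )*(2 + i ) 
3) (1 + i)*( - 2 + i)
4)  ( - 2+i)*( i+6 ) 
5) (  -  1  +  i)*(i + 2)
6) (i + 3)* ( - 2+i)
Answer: 2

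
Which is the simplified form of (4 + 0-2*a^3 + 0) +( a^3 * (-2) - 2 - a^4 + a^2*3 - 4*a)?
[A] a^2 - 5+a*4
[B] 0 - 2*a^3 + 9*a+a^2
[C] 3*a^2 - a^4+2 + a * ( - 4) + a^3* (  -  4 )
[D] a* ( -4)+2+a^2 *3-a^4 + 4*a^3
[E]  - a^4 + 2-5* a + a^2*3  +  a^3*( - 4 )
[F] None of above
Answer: C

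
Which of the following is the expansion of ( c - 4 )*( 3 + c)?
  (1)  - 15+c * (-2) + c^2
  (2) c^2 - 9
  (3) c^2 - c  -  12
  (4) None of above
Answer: 3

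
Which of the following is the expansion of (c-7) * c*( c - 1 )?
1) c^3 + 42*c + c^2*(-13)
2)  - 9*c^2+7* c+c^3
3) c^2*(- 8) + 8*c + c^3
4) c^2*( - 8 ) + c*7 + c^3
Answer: 4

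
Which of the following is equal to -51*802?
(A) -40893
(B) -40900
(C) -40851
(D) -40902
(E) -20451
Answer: D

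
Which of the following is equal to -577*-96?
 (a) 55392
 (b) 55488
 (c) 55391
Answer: a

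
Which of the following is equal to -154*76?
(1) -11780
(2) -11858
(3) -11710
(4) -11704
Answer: 4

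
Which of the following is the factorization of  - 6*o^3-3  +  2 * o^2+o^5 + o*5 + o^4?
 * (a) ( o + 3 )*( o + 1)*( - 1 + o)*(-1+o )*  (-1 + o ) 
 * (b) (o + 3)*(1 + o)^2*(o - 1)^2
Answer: a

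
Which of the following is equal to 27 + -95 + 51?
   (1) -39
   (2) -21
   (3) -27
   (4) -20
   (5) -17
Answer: 5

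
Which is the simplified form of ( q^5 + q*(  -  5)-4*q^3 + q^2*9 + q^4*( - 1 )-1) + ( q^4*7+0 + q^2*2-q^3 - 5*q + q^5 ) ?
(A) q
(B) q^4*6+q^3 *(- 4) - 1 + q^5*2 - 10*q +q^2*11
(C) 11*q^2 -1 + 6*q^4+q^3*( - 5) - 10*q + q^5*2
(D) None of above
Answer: C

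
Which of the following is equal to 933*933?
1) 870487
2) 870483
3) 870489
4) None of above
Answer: 3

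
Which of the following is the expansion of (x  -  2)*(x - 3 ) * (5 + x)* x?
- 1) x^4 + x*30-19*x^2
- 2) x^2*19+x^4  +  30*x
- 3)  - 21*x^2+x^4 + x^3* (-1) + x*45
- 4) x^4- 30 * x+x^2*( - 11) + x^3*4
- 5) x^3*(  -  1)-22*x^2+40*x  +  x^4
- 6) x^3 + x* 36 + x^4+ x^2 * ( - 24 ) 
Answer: 1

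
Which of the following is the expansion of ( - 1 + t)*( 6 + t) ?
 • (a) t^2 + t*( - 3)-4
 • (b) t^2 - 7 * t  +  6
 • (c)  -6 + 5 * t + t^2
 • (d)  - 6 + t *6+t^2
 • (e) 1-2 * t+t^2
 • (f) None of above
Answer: c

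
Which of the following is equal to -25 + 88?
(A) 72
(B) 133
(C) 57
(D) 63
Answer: D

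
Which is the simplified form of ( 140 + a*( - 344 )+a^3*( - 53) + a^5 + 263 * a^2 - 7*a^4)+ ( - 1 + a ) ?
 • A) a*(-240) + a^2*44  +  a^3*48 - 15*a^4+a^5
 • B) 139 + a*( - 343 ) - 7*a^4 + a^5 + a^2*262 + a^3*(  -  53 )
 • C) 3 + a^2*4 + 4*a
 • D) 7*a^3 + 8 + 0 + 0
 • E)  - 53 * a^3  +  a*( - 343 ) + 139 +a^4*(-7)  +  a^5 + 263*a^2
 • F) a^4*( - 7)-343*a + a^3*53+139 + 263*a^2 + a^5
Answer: E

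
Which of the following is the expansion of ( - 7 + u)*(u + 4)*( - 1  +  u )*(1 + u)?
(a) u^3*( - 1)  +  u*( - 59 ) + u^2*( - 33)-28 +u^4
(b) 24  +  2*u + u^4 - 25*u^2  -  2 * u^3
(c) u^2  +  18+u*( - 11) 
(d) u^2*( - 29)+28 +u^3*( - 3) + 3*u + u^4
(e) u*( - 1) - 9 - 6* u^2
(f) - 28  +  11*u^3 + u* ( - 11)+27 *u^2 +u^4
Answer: d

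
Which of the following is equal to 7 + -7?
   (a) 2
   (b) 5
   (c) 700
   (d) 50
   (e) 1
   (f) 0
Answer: f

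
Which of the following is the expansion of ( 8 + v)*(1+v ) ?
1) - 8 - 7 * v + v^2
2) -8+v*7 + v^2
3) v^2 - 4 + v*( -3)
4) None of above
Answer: 4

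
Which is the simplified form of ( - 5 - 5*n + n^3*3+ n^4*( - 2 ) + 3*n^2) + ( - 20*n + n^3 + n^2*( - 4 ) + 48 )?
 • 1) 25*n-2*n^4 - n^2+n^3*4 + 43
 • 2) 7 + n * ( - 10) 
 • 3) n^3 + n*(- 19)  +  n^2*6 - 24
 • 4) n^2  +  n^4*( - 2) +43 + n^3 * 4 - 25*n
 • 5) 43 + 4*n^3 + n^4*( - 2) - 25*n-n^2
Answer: 5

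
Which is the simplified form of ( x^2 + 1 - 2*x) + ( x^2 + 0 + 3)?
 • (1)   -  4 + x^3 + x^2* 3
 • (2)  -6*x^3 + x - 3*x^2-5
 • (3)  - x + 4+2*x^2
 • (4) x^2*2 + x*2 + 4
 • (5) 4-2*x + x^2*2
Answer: 5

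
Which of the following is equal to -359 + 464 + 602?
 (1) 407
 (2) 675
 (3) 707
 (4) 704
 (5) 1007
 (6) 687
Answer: 3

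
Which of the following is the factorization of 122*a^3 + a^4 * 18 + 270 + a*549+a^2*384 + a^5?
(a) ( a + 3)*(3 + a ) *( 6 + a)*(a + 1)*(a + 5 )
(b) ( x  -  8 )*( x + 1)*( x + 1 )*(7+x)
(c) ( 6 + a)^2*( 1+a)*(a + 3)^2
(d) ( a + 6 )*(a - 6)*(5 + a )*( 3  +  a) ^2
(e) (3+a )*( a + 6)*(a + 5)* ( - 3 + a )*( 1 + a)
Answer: a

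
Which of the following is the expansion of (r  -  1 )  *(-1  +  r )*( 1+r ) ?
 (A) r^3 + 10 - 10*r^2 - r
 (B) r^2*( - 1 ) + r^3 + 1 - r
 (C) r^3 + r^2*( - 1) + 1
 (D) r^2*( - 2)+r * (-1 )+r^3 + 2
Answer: B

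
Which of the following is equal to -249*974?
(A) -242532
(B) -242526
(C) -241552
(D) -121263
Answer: B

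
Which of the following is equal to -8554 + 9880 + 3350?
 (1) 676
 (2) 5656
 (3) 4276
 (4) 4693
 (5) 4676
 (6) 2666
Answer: 5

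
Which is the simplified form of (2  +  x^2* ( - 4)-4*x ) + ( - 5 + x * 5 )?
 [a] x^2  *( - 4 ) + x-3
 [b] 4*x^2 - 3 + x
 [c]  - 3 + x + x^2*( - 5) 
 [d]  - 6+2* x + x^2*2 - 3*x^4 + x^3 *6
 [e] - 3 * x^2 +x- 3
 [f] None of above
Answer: a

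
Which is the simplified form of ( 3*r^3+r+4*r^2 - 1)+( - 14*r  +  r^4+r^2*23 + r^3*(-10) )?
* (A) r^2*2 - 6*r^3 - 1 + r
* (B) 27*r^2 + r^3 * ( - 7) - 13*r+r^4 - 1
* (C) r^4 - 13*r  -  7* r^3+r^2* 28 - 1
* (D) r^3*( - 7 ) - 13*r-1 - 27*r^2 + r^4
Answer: B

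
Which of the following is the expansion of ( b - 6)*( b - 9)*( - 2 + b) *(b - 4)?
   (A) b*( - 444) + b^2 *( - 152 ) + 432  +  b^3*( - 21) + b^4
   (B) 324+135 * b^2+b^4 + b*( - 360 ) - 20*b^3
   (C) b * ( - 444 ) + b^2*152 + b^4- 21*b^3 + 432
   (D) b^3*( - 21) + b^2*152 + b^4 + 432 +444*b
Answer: C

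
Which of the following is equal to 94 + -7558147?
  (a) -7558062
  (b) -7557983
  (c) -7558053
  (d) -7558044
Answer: c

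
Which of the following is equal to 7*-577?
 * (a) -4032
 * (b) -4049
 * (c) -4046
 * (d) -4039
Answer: d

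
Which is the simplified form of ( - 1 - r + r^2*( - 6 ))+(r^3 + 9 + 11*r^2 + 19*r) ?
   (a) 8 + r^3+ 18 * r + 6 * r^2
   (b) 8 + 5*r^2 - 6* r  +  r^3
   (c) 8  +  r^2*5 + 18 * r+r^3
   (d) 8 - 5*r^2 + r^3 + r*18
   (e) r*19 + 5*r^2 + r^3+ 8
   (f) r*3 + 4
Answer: c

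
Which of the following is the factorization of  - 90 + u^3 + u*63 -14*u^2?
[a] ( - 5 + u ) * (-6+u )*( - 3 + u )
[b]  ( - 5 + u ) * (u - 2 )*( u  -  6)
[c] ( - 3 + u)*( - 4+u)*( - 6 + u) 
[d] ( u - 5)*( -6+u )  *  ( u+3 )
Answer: a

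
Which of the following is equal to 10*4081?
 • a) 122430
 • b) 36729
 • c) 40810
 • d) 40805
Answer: c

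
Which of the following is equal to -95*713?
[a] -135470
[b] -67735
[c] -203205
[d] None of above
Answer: b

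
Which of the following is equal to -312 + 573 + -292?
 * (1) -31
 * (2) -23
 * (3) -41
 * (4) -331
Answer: 1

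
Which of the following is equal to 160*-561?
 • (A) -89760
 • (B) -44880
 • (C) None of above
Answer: A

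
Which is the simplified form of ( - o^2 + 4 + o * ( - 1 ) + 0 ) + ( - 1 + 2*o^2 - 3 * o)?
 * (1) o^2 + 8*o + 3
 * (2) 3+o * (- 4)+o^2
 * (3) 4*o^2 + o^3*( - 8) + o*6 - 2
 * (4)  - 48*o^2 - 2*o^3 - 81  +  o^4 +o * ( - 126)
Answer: 2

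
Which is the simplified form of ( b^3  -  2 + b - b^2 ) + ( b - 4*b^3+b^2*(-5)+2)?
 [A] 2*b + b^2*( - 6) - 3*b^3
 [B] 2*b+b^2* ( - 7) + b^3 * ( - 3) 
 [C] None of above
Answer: A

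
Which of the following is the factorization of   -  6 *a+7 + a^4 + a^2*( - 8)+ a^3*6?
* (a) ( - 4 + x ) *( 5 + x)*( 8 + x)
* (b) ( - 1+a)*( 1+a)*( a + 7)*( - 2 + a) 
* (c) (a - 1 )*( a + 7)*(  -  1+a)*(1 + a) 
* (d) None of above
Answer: c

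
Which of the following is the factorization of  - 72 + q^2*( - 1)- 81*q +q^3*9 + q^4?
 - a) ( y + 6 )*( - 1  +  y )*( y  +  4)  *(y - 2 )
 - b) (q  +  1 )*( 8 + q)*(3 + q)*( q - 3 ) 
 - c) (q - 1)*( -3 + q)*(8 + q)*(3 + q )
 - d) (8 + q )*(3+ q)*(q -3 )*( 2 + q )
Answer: b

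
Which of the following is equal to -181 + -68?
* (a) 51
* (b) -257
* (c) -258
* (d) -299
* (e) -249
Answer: e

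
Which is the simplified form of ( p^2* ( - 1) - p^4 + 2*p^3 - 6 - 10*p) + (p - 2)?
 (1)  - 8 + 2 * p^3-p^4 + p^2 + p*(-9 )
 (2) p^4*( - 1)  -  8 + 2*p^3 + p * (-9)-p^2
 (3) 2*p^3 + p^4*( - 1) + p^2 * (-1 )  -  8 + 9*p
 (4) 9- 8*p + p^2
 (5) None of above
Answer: 2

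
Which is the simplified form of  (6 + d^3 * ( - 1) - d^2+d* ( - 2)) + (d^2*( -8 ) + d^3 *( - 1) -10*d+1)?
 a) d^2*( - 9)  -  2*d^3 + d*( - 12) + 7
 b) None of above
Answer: a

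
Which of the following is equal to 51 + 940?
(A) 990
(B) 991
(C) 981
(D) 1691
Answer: B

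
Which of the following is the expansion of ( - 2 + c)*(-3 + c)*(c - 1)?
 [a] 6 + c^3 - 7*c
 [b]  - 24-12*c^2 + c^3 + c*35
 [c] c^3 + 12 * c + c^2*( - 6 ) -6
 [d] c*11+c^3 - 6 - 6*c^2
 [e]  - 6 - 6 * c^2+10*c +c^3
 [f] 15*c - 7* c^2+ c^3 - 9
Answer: d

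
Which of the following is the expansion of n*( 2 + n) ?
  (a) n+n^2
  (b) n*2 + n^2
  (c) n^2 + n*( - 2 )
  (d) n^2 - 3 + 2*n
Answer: b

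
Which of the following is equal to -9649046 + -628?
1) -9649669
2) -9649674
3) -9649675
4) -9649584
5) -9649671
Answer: 2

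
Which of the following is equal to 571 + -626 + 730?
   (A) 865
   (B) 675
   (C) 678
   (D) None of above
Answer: B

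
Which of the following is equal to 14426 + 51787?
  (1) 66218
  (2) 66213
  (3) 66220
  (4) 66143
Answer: 2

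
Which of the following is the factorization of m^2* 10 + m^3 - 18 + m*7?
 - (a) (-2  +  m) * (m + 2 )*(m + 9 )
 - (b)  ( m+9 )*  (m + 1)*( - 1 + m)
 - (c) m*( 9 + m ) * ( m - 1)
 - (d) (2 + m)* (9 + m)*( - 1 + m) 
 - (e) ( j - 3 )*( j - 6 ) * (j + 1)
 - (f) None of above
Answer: d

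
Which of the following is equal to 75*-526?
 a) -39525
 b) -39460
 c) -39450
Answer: c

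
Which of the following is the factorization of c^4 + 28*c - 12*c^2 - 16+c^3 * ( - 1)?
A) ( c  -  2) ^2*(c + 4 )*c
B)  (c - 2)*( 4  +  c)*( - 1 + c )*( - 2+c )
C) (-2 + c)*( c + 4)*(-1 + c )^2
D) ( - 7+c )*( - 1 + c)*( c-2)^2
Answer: B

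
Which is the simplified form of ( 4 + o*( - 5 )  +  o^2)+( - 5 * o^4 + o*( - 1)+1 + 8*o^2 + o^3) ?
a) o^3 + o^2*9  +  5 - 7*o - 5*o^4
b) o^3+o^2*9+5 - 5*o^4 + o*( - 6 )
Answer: b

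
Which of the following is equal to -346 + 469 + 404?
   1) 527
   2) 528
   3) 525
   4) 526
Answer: 1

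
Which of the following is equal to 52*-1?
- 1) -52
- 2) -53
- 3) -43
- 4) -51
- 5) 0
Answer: 1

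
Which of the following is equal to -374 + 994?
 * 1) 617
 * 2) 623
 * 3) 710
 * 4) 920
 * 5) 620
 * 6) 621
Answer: 5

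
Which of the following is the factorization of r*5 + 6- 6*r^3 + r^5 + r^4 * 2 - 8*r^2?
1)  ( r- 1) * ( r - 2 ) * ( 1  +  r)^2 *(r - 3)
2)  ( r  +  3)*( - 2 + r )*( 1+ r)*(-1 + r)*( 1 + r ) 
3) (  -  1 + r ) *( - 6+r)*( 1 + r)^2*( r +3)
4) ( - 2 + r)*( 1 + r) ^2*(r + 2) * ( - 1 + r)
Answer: 2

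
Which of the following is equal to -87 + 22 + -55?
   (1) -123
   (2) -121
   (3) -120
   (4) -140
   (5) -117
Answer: 3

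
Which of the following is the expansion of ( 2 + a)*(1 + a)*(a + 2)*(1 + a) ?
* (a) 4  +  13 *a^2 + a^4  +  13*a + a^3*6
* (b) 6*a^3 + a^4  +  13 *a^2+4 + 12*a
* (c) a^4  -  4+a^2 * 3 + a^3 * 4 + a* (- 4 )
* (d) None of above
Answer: b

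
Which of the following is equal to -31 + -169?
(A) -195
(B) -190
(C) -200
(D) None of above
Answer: C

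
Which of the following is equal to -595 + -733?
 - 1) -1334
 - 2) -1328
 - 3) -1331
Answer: 2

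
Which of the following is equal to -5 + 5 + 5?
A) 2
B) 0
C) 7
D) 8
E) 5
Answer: E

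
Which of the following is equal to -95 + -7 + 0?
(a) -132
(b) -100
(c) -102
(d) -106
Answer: c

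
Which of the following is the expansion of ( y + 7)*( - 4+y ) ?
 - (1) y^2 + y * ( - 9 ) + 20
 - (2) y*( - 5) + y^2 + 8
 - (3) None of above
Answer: 3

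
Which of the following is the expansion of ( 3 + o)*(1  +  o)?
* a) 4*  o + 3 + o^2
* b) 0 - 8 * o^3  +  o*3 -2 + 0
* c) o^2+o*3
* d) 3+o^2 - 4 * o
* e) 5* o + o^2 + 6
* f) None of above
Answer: a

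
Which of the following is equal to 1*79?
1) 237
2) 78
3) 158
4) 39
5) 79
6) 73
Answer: 5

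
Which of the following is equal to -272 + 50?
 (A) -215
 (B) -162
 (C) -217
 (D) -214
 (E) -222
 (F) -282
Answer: E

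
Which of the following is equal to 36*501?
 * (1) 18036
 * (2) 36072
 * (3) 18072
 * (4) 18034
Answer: 1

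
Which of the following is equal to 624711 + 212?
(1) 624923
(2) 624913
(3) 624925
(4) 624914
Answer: 1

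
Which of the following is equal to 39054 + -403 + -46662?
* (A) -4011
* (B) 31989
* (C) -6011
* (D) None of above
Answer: D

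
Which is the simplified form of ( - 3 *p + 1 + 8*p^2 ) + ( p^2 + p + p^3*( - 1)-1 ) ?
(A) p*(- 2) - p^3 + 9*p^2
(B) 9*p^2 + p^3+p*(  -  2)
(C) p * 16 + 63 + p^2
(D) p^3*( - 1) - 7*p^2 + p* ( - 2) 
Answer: A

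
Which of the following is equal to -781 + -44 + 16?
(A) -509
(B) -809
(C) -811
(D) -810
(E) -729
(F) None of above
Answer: B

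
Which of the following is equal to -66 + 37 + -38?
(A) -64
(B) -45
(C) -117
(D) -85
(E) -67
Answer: E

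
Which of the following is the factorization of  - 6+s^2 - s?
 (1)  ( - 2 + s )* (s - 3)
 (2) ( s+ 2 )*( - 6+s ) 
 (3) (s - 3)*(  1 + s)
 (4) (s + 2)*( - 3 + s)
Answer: 4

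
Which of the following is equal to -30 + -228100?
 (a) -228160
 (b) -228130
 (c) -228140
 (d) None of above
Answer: b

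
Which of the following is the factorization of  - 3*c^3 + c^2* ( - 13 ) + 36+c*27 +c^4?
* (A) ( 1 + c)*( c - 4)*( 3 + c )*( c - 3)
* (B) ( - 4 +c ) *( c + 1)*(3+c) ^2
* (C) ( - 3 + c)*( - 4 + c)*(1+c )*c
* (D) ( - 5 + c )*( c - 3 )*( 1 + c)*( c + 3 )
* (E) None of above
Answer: A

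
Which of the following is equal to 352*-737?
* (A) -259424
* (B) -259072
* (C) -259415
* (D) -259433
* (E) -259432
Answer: A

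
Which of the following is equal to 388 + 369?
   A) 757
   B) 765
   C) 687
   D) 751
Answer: A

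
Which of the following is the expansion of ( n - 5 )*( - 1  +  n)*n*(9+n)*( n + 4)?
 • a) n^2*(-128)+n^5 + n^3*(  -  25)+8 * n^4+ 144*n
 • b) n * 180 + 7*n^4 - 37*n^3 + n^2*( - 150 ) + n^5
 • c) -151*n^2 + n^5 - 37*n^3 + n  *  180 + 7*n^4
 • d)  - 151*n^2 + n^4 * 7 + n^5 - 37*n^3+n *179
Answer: c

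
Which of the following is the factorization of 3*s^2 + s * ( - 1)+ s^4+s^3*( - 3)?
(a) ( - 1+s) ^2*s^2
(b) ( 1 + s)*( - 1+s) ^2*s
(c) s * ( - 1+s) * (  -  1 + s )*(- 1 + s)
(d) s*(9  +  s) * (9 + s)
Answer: c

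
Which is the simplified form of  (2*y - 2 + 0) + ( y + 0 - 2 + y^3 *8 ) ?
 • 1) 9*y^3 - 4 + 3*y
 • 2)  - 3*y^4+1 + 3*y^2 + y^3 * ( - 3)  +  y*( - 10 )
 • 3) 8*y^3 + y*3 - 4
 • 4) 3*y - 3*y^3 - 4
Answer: 3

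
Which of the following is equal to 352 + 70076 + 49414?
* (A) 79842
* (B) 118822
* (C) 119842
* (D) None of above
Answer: C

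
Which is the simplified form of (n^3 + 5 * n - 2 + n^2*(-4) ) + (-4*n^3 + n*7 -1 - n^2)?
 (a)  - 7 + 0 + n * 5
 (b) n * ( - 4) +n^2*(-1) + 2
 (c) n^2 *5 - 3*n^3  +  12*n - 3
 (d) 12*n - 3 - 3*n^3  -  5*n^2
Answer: d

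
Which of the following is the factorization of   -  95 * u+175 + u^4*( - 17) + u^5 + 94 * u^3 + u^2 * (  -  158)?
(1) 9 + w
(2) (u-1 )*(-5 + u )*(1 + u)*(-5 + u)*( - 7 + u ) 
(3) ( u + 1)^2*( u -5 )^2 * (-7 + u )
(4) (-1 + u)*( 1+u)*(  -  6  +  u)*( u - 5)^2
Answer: 2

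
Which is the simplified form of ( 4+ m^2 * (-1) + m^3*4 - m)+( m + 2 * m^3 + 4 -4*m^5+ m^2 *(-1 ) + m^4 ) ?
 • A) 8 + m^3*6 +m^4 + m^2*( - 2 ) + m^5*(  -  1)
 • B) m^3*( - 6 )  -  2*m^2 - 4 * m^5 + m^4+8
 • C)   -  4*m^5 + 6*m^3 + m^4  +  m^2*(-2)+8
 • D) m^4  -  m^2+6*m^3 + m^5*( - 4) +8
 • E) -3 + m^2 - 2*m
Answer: C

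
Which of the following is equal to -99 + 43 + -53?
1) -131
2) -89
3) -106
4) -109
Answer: 4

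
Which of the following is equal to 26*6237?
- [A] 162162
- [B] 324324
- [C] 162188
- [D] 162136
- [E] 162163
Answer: A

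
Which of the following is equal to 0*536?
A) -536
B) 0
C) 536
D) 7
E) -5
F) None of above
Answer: B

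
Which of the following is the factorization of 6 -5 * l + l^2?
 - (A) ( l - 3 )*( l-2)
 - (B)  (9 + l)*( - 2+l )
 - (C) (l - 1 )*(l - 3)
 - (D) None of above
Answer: A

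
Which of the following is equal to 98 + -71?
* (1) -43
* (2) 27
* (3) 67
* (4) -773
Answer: 2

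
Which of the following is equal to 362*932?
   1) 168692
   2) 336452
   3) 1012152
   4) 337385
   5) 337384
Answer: 5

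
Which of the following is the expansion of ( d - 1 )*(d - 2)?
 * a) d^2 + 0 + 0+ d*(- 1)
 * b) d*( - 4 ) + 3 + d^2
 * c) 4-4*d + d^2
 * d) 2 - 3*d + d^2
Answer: d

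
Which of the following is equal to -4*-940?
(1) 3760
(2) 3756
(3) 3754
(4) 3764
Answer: 1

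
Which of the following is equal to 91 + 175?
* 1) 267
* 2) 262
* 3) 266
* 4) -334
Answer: 3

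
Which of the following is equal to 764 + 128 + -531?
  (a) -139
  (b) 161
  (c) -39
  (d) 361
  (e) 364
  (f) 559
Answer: d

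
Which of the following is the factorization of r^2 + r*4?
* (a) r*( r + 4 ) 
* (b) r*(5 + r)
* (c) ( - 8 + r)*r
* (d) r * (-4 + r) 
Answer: a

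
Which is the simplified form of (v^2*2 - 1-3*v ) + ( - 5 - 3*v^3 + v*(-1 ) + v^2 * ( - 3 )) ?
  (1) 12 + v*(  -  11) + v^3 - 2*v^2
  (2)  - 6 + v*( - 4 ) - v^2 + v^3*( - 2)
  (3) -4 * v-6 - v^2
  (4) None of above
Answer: 4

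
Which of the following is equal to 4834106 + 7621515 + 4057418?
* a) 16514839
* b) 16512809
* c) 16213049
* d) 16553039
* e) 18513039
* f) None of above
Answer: f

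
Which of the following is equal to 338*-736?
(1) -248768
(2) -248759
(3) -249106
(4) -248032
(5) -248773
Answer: 1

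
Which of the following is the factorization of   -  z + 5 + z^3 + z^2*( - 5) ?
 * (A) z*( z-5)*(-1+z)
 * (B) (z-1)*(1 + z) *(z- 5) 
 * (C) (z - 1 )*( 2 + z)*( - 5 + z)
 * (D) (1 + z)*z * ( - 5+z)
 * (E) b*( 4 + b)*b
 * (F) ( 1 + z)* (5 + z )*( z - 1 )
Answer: B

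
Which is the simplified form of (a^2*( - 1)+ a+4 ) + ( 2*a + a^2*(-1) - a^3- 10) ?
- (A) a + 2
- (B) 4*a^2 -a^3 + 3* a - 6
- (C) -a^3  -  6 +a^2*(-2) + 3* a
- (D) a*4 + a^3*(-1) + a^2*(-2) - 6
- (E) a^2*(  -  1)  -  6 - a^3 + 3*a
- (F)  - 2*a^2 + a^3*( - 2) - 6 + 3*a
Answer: C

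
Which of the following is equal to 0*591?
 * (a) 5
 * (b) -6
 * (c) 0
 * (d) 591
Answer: c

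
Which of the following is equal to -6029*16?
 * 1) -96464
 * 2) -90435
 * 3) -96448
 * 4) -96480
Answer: 1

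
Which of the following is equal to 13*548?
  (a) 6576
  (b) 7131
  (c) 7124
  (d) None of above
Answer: c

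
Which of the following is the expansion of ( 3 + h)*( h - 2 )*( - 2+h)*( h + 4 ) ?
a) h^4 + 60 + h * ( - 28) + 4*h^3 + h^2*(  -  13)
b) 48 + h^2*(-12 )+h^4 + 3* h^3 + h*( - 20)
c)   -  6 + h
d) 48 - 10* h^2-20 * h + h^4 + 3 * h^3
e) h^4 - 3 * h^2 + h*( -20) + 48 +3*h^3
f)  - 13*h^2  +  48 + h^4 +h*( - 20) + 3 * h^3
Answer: b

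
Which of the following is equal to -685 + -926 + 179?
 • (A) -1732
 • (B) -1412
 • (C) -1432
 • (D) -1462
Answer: C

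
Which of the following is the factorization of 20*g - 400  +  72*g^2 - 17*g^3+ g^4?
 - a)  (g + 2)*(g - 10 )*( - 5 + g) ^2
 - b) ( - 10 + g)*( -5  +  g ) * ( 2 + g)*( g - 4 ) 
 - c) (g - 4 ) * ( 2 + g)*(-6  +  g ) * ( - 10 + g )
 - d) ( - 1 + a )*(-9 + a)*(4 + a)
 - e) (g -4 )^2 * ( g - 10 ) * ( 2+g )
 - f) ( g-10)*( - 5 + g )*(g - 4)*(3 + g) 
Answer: b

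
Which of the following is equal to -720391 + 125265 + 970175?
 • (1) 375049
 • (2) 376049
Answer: 1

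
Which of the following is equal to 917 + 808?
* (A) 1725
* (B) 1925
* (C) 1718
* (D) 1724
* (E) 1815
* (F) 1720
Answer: A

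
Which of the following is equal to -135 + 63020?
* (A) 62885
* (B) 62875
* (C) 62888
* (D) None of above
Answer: A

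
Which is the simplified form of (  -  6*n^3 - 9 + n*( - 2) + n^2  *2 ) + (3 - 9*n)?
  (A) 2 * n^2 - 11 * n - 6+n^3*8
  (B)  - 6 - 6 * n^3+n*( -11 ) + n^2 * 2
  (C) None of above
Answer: B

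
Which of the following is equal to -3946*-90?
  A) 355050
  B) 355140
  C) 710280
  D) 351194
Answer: B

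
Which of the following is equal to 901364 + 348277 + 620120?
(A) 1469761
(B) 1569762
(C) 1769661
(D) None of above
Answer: D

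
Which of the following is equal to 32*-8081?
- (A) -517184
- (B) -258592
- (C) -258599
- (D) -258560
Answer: B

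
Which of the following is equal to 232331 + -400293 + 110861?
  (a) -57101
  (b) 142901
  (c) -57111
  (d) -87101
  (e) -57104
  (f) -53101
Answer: a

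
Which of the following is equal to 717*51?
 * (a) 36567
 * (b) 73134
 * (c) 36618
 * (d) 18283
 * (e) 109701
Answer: a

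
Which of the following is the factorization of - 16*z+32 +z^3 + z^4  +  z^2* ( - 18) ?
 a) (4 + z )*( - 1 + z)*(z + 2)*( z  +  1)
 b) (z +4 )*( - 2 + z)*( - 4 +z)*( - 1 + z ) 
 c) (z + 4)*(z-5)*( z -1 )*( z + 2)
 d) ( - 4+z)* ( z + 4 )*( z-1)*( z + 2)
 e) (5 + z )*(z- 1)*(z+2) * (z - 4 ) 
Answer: d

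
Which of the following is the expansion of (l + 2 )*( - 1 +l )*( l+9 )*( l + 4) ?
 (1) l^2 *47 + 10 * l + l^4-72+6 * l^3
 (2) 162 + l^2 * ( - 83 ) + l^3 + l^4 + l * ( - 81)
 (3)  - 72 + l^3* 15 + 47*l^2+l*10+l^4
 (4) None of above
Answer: 4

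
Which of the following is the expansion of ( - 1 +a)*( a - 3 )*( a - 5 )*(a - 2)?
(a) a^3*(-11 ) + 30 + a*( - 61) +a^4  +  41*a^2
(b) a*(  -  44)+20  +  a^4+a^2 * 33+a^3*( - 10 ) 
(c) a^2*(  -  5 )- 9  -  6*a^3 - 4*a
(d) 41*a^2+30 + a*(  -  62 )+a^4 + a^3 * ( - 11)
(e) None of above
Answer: a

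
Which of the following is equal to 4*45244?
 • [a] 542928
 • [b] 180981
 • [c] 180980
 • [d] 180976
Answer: d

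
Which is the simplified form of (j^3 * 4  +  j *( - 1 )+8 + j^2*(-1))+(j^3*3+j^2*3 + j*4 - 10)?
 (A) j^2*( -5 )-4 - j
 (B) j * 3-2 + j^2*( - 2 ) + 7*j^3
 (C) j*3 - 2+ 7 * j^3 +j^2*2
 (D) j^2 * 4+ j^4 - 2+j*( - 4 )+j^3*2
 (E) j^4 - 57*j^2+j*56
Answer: C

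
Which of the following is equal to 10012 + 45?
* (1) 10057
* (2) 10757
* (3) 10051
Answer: 1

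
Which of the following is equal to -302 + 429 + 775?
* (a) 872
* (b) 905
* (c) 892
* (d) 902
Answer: d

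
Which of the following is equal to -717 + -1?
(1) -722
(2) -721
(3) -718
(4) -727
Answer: 3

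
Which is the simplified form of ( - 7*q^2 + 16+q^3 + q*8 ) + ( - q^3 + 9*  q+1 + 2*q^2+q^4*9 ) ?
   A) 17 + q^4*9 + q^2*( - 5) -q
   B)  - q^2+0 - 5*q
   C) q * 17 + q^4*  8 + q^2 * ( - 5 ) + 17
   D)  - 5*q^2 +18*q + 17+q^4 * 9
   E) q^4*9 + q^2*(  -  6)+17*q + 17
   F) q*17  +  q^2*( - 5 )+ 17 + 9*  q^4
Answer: F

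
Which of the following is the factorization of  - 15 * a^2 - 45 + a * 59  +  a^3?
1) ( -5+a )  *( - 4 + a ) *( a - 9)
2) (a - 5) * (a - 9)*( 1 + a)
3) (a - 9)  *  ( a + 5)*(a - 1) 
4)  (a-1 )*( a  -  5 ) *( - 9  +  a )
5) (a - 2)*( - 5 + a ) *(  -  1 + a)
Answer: 4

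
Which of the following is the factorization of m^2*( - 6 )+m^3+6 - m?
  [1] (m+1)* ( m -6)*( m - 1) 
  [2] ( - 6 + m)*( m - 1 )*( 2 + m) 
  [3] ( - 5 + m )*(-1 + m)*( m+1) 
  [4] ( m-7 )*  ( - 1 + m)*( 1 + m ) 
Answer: 1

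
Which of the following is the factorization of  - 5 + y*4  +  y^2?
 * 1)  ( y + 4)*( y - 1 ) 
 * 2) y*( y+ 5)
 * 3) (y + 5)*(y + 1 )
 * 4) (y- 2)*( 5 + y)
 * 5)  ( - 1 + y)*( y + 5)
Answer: 5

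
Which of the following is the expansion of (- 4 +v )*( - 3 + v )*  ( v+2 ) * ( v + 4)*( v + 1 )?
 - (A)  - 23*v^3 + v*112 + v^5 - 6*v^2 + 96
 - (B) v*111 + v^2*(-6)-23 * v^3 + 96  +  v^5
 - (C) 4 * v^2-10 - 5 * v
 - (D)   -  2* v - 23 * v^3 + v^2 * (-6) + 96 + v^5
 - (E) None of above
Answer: A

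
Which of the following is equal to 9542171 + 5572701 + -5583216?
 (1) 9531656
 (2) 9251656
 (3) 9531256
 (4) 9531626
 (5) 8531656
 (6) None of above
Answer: 1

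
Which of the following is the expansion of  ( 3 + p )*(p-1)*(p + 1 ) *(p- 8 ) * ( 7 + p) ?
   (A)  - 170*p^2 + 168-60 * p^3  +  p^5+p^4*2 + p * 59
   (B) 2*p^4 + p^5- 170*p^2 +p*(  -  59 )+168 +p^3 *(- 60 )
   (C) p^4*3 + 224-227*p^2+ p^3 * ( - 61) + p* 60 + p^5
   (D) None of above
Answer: A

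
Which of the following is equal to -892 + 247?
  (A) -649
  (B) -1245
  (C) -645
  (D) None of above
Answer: C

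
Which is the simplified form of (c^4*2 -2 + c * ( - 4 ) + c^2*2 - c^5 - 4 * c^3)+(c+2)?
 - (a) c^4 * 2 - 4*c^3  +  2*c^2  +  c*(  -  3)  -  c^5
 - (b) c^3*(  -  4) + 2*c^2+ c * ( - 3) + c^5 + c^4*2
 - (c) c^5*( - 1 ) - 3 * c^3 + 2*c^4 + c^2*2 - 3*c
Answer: a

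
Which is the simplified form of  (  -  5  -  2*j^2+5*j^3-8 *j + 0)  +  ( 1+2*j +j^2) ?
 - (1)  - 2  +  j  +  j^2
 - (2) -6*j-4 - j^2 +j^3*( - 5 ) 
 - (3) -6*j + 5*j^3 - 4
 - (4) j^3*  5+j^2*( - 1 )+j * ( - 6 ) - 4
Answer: 4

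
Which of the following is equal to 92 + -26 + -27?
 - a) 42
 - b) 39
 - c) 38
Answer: b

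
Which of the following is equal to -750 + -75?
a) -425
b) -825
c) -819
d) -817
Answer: b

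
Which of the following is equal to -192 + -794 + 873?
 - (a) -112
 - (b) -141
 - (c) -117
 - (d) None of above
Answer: d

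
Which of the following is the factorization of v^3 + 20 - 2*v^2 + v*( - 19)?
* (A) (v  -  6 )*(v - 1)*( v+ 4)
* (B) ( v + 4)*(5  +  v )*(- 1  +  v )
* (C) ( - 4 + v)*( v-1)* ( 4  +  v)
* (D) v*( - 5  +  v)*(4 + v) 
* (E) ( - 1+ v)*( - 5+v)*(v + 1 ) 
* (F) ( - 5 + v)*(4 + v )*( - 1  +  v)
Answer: F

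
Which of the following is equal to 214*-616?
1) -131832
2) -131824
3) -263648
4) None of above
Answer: 2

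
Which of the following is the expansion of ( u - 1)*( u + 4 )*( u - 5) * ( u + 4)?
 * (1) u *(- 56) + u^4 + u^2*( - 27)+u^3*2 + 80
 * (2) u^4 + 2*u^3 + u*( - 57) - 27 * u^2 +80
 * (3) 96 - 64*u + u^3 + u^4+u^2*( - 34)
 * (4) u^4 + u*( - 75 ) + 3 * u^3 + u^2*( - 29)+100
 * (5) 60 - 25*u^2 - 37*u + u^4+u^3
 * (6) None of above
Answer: 1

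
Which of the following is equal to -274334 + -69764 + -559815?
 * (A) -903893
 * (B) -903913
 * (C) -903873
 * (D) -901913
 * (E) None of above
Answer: B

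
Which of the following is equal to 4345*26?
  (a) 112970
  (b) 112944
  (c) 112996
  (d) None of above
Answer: a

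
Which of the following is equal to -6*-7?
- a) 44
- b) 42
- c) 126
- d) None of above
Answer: b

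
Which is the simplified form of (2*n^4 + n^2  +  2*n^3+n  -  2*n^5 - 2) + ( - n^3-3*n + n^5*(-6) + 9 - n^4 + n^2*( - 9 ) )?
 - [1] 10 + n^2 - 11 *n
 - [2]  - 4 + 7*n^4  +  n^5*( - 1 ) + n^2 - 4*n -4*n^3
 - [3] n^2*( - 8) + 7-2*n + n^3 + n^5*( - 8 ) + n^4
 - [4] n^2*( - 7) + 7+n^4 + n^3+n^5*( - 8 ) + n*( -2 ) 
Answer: 3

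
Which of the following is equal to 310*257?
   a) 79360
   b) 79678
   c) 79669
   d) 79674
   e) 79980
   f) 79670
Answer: f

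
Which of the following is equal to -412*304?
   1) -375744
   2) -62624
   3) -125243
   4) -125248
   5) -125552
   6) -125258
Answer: 4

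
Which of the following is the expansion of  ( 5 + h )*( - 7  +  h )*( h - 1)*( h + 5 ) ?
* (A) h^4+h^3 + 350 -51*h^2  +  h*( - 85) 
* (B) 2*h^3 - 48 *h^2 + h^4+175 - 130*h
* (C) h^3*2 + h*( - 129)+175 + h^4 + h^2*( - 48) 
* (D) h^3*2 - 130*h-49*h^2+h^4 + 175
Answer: B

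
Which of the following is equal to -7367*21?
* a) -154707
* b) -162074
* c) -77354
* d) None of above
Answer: a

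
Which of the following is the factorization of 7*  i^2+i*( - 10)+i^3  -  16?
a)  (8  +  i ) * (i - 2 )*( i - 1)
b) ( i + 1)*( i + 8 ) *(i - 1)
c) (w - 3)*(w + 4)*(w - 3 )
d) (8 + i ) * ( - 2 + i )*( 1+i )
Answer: d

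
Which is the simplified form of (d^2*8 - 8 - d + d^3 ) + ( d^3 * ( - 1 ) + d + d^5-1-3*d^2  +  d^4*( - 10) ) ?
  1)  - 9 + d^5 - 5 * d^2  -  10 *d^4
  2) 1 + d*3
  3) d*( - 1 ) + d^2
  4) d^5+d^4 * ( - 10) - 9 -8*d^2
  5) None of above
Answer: 5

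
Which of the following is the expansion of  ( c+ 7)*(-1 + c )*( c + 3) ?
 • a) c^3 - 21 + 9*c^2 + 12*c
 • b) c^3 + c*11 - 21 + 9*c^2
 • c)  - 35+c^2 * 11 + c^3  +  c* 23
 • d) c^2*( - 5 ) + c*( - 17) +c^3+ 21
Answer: b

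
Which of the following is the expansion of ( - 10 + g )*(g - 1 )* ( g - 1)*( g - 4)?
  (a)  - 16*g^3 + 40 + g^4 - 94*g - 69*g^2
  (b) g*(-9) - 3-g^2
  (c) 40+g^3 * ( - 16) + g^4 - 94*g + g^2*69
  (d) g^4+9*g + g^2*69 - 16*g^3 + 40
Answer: c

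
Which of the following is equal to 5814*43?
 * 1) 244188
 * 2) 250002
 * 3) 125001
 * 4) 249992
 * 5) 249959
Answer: 2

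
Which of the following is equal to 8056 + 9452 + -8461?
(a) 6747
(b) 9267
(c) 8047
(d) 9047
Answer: d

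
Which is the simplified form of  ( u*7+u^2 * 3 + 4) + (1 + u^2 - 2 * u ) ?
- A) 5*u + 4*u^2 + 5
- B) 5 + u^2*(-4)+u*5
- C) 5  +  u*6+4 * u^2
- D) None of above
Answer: A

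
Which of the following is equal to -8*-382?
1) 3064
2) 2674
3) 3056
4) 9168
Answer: 3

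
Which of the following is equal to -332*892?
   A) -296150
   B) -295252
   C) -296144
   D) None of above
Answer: C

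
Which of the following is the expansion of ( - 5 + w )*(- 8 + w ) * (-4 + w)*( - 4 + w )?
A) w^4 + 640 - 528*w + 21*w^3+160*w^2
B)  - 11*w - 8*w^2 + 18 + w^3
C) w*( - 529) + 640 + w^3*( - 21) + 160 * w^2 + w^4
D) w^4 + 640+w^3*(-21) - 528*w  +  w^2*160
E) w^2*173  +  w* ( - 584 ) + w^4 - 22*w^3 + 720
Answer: D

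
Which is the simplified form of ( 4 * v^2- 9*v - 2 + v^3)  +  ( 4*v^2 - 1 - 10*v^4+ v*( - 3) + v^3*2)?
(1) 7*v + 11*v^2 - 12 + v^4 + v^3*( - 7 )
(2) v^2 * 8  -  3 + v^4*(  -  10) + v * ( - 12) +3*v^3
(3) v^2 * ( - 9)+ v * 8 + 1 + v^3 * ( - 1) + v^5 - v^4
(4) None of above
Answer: 2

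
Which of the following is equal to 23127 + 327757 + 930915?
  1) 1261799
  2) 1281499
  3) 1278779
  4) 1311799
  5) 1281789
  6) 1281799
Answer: 6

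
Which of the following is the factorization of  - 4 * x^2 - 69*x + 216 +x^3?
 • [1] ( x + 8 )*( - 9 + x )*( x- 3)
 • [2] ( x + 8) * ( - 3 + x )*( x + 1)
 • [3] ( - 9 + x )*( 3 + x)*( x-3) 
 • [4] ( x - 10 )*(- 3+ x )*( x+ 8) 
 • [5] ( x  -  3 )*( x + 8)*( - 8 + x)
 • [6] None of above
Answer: 1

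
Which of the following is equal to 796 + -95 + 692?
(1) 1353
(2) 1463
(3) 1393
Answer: 3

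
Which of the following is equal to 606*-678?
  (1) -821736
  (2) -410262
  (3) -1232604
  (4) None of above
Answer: 4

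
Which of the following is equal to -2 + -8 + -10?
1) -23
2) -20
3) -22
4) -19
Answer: 2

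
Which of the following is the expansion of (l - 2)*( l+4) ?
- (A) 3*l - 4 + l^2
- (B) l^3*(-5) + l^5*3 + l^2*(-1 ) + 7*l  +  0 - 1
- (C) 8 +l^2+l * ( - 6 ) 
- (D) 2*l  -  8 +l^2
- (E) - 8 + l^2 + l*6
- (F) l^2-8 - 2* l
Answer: D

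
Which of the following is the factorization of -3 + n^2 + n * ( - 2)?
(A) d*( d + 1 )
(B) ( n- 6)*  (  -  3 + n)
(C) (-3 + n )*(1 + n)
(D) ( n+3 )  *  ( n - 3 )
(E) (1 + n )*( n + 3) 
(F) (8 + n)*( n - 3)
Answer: C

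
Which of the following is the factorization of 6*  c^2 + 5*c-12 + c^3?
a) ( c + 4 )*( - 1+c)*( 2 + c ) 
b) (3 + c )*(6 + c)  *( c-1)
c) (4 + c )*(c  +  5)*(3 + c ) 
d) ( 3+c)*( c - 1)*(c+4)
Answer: d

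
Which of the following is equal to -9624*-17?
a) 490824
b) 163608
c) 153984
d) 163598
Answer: b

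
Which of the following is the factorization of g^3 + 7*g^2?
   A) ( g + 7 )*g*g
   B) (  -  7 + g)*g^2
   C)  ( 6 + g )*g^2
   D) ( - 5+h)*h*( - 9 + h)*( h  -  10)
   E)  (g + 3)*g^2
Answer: A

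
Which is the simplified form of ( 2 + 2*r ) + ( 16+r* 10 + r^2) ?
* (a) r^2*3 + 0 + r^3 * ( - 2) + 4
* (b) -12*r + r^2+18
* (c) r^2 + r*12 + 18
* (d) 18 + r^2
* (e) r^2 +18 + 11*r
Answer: c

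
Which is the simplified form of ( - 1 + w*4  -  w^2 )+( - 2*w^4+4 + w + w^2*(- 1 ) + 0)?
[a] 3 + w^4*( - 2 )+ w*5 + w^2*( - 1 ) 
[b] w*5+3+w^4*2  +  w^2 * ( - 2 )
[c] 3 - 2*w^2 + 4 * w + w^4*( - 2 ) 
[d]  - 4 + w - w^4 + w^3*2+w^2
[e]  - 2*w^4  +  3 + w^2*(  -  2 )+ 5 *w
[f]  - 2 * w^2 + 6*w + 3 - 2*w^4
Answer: e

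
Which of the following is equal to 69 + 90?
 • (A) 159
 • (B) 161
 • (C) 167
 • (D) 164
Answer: A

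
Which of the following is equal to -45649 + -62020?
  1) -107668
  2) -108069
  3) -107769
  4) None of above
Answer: 4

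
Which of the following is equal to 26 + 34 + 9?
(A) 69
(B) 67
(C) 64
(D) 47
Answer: A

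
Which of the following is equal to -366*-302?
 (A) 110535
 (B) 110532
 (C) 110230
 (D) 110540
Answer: B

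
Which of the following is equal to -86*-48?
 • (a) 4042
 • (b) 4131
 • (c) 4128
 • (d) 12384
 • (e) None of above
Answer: c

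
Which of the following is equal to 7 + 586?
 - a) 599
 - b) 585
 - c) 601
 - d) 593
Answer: d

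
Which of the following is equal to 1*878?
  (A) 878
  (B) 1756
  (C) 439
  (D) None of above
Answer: A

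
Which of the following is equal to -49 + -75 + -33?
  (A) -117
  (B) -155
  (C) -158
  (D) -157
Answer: D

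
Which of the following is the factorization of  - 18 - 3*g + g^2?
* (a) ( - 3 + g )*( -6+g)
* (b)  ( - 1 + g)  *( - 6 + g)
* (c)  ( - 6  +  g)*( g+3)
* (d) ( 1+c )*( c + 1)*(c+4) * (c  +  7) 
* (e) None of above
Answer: c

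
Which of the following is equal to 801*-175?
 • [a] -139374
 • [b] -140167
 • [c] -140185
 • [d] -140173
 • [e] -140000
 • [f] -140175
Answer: f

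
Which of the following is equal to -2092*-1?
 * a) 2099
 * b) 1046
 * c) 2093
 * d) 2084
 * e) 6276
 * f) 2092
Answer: f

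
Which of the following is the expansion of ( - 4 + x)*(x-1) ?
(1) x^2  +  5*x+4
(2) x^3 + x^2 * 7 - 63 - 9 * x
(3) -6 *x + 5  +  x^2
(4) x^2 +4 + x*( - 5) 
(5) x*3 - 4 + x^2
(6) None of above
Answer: 4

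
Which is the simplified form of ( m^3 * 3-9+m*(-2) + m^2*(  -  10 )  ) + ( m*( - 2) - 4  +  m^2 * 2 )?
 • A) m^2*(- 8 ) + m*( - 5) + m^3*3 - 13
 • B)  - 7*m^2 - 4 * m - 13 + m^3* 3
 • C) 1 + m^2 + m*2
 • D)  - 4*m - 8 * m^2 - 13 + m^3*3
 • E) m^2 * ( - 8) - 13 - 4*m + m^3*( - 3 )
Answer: D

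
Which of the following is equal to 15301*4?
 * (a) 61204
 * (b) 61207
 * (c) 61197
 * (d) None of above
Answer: a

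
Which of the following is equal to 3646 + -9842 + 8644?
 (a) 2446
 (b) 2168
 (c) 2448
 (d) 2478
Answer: c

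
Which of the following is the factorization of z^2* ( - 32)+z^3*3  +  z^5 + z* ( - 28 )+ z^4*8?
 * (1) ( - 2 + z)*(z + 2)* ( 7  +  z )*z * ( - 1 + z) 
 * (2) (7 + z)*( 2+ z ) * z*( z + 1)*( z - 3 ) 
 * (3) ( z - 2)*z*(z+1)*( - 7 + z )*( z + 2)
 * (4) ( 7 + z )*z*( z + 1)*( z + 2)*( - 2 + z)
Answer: 4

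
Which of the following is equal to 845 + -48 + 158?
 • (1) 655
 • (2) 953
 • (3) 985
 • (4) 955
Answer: 4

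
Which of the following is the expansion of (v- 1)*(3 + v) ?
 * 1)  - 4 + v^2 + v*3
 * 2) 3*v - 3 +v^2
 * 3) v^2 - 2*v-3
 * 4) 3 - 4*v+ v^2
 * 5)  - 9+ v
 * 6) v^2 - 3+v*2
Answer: 6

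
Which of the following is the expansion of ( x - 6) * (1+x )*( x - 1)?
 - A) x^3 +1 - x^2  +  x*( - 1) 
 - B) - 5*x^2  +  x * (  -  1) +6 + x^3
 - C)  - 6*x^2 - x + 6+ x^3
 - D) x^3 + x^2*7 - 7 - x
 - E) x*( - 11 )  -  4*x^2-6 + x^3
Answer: C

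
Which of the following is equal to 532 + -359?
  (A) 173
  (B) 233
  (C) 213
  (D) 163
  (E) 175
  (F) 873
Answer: A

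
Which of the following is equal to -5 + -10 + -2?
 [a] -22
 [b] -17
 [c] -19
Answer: b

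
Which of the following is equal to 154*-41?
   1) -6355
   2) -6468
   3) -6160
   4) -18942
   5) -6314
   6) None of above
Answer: 5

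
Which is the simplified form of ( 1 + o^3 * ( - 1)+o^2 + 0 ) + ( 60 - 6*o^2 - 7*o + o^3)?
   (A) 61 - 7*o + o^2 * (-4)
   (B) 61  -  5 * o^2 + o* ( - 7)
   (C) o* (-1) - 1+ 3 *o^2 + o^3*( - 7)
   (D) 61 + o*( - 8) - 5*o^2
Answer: B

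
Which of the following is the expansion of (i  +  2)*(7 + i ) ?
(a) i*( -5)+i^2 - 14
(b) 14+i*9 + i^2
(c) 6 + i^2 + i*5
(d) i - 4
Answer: b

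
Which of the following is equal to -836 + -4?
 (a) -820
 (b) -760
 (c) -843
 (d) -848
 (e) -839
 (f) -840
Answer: f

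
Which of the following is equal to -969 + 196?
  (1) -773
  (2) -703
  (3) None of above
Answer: 1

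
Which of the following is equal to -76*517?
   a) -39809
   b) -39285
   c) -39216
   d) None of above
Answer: d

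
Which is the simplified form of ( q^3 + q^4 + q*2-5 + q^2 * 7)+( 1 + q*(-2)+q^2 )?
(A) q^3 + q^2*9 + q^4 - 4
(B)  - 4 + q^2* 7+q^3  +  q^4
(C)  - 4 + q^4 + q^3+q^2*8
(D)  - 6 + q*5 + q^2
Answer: C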